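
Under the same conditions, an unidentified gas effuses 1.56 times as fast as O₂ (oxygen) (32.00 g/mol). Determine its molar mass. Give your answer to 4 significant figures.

13.15 g/mol

Graham's law gives rate_X/rate_O₂ = √(M_O₂/M_X).
1.56 = √(32.00/M_X)
M_X = 32.00 / 1.56² = 32.00 / 2.434 = 13.15 g/mol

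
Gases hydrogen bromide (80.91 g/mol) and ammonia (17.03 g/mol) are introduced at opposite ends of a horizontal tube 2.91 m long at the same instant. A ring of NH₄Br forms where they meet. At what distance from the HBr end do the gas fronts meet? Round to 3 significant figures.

In equal time, each gas travels a distance ∝ its rate ∝ 1/√M, so d_HBr/d_NH₃ = √(M_NH₃/M_HBr) = √(17.03/80.91) = 0.4588.
With d_HBr + d_NH₃ = 2.91 m, d_NH₃ = 2.91/(1 + 0.4588) = 1.995 m.
d_HBr = 2.91 − 1.995 = 0.915 m.

0.915 m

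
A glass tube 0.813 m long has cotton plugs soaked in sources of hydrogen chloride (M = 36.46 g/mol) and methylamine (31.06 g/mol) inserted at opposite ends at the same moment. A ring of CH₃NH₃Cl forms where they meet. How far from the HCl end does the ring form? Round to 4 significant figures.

In equal time, each gas travels a distance ∝ its rate ∝ 1/√M, so d_HCl/d_CH₃NH₂ = √(M_CH₃NH₂/M_HCl) = √(31.06/36.46) = 0.9230.
With d_HCl + d_CH₃NH₂ = 0.813 m, d_CH₃NH₂ = 0.813/(1 + 0.9230) = 0.4228 m.
d_HCl = 0.813 − 0.4228 = 0.3902 m.

0.3902 m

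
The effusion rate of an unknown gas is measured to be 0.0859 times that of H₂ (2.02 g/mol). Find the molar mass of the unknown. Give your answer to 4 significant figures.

Using Graham's law: rate_X/rate_H₂ = √(M_H₂/M_X).
0.0859 = √(2.02/M_X)
M_X = 2.02 / 0.0859² = 2.02 / 0.007379 = 273.8 g/mol

273.8 g/mol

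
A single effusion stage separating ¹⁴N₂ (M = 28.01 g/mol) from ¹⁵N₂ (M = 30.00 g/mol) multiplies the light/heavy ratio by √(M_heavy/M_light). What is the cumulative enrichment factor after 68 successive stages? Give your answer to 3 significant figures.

The single-stage factor is √(M_heavy/M_light), so 68 stages give [√(30.00/28.01)]^68 = (30.00/28.01)^(68/2).
= 1.07105^34 = 10.3.

10.3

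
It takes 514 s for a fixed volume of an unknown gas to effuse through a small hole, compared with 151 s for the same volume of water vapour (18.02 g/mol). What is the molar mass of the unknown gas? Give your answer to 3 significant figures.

209 g/mol

By Graham's law, t_X/t_H₂O = √(M_X/M_H₂O).
514/151 = 3.404 = √(M_X/18.02)
M_X = 18.02 × 3.404² = 18.02 × 11.59 = 209 g/mol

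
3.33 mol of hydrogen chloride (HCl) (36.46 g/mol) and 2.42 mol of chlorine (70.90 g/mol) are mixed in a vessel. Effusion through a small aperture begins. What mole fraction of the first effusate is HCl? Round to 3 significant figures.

Rate_i ∝ x_i/√M_i (Graham's law weighted by mole fraction), so the effusate composition follows n_i/√M_i.
x_HCl(eff) = (n_HCl/√M_HCl) / (n_HCl/√M_HCl + n_Cl₂/√M_Cl₂)
= (3.33/√36.46) / (3.33/√36.46 + 2.42/√70.90) = 0.5515/(0.5515 + 0.2874) = 0.657.

0.657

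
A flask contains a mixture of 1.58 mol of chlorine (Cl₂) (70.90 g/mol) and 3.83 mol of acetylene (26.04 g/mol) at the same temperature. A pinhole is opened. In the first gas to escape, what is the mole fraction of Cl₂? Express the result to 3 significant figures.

The effusion rate of species i is ∝ p_i/√M_i ∝ n_i/√M_i.
Mole fraction of Cl₂ in the effusate = (n_Cl₂/√M_Cl₂) / (n_Cl₂/√M_Cl₂ + n_C₂H₂/√M_C₂H₂)
= (1.58/√70.90) / (1.58/√70.90 + 3.83/√26.04) = 0.1876/(0.1876 + 0.7505) = 0.200.

0.200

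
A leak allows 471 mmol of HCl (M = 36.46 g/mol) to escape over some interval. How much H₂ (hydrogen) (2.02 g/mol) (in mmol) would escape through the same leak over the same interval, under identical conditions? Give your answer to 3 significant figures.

2000 mmol

From Graham's law, rate_H₂/rate_HCl = √(M_HCl/M_H₂) = √(36.46/2.02) = √18.05 = 4.248.
So the amount for H₂ is 471 × 4.248 = 2000 mmol.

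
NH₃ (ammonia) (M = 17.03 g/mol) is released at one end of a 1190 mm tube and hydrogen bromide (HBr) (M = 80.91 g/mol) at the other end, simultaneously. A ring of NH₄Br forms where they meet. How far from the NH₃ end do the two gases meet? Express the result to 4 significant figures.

815.7 mm

In equal time, each gas travels a distance ∝ its rate ∝ 1/√M, so d_NH₃/d_HBr = √(M_HBr/M_NH₃) = √(80.91/17.03) = 2.180.
With d_NH₃ + d_HBr = 1190 mm, d_HBr = 1190/(1 + 2.180) = 374.3 mm.
d_NH₃ = 1190 − 374.3 = 815.7 mm.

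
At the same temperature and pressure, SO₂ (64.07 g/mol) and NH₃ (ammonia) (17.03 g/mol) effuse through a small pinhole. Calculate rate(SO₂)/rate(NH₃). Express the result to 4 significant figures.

From Graham's law, rate_SO₂/rate_NH₃ = √(M_NH₃/M_SO₂) = √(17.03/64.07) = √0.2658 = 0.5156.

0.5156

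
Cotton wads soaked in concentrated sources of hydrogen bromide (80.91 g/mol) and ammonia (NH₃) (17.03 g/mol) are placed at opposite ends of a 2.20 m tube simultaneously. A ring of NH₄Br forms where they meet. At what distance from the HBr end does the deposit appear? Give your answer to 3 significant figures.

0.692 m

Distances travelled in equal time are proportional to diffusion rates, so d_HBr/d_NH₃ = √(M_NH₃/M_HBr) = √(17.03/80.91) = 0.4588.
With d_HBr + d_NH₃ = 2.20 m, d_NH₃ = 2.20/(1 + 0.4588) = 1.508 m.
d_HBr = 2.20 − 1.508 = 0.692 m.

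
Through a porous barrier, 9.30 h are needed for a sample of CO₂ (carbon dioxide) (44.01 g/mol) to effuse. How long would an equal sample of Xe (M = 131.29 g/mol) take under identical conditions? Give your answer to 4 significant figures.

16.06 h

By Graham's law, t_Xe/t_CO₂ = √(M_Xe/M_CO₂) = √(131.29/44.01) = √2.983 = 1.727.
So the time for Xe is 9.30 × 1.727 = 16.06 h.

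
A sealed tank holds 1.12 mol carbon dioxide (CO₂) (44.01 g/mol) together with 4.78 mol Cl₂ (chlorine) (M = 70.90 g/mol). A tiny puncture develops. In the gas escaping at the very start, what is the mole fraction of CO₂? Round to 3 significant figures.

The effusion rate of species i is ∝ p_i/√M_i ∝ n_i/√M_i.
So x_CO₂ in the escaping gas = (n_CO₂/√M_CO₂) / Σ(n_i/√M_i)
= (1.12/√44.01) / (1.12/√44.01 + 4.78/√70.90) = 0.1688/(0.1688 + 0.5677) = 0.229.

0.229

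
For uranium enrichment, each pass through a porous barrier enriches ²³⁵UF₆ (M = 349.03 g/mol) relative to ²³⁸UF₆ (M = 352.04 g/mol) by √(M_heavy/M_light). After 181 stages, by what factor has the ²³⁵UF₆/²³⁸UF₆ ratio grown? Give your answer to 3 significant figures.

Overall factor = α^181 with α = √(352.04/349.03), i.e. (352.04/349.03)^(181/2).
= 1.00862^(181/2) = 2.18.

2.18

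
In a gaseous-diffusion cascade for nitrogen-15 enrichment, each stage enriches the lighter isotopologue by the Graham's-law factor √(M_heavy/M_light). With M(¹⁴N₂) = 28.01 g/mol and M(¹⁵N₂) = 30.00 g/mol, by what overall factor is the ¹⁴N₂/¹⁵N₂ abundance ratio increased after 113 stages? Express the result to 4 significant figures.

Overall factor = α^113 with α = √(30.00/28.01), i.e. (30.00/28.01)^(113/2).
= 1.07105^(113/2) = 48.32.

48.32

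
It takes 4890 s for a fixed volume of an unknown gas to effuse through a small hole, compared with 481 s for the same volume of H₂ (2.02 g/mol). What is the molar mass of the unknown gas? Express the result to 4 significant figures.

Using Graham's law: t_X/t_H₂ = √(M_X/M_H₂).
4890/481 = 10.17 = √(M_X/2.02)
M_X = 2.02 × 10.17² = 2.02 × 103.4 = 208.8 g/mol

208.8 g/mol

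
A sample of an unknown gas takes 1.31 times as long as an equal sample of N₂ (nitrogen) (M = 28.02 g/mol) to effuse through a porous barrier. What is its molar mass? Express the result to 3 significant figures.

By Graham's law, t_X/t_N₂ = √(M_X/M_N₂).
1.31 = √(M_X/28.02)
M_X = 28.02 × 1.31² = 28.02 × 1.716 = 48.1 g/mol

48.1 g/mol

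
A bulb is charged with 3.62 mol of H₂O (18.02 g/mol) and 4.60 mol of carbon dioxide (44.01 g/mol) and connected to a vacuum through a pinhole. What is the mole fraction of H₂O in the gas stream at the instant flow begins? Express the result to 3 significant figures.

0.552

The effusion rate of species i is ∝ p_i/√M_i ∝ n_i/√M_i.
Mole fraction of H₂O in the effusate = (n_H₂O/√M_H₂O) / (n_H₂O/√M_H₂O + n_CO₂/√M_CO₂)
= (3.62/√18.02) / (3.62/√18.02 + 4.60/√44.01) = 0.8528/(0.8528 + 0.6934) = 0.552.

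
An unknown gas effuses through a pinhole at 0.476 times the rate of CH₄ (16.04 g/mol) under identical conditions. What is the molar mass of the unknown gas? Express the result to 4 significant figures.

70.79 g/mol

Using Graham's law: rate_X/rate_CH₄ = √(M_CH₄/M_X).
0.476 = √(16.04/M_X)
M_X = 16.04 / 0.476² = 16.04 / 0.2266 = 70.79 g/mol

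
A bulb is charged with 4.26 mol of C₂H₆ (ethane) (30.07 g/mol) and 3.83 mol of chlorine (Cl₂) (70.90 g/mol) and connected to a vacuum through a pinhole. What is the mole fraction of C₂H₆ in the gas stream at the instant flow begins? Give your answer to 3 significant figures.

0.631

Effusion rate of each component ∝ n_i/√M_i (partial pressure × 1/√M).
x_C₂H₆(eff) = (n_C₂H₆/√M_C₂H₆) / (n_C₂H₆/√M_C₂H₆ + n_Cl₂/√M_Cl₂)
= (4.26/√30.07) / (4.26/√30.07 + 3.83/√70.90) = 0.7769/(0.7769 + 0.4549) = 0.631.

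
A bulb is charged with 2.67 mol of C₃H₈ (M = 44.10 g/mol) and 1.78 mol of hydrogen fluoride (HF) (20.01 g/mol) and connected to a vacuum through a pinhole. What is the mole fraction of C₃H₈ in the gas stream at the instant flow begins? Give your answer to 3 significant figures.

Each component's effusion rate ∝ (its partial pressure)·(1/√M) ∝ n_i/√M_i.
So x_C₃H₈ in the escaping gas = (n_C₃H₈/√M_C₃H₈) / Σ(n_i/√M_i)
= (2.67/√44.10) / (2.67/√44.10 + 1.78/√20.01) = 0.4021/(0.4021 + 0.3979) = 0.503.

0.503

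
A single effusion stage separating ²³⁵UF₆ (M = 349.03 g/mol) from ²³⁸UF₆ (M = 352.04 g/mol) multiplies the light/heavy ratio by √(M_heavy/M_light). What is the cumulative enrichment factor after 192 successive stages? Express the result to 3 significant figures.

After 192 stages the ratio has grown by (√(352.04/349.03))^192 = (352.04/349.03)^(192/2).
= 1.00862^96 = 2.28.

2.28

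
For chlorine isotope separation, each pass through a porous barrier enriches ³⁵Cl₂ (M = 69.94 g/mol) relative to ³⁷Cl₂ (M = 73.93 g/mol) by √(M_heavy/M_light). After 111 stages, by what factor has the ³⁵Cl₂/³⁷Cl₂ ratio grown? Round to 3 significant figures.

21.7

The single-stage factor is √(M_heavy/M_light), so 111 stages give [√(73.93/69.94)]^111 = (73.93/69.94)^(111/2).
= 1.05705^(111/2) = 21.7.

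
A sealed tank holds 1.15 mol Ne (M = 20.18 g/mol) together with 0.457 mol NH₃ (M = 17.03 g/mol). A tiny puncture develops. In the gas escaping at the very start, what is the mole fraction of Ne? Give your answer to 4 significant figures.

The effusion rate of species i is ∝ p_i/√M_i ∝ n_i/√M_i.
Mole fraction of Ne in the effusate = (n_Ne/√M_Ne) / (n_Ne/√M_Ne + n_NH₃/√M_NH₃)
= (1.15/√20.18) / (1.15/√20.18 + 0.457/√17.03) = 0.2560/(0.2560 + 0.1107) = 0.6980.

0.6980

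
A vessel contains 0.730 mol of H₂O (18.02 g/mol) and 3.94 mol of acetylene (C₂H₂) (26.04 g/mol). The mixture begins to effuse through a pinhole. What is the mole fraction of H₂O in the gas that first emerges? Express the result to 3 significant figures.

Each component's effusion rate ∝ (its partial pressure)·(1/√M) ∝ n_i/√M_i.
x_H₂O(eff) = (n_H₂O/√M_H₂O) / (n_H₂O/√M_H₂O + n_C₂H₂/√M_C₂H₂)
= (0.730/√18.02) / (0.730/√18.02 + 3.94/√26.04) = 0.1720/(0.1720 + 0.7721) = 0.182.

0.182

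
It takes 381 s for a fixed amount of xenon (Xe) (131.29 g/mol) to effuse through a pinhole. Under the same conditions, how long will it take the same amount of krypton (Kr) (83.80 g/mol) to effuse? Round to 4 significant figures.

304.4 s

By Graham's law, t_Kr/t_Xe = √(M_Kr/M_Xe) = √(83.80/131.29) = √0.6383 = 0.7989.
So the time for Kr is 381 × 0.7989 = 304.4 s.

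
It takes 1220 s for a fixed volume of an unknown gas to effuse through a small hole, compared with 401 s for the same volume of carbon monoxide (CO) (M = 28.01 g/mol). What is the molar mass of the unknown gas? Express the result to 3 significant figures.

By Graham's law, t_X/t_CO = √(M_X/M_CO).
1220/401 = 3.042 = √(M_X/28.01)
M_X = 28.01 × 3.042² = 28.01 × 9.256 = 259 g/mol

259 g/mol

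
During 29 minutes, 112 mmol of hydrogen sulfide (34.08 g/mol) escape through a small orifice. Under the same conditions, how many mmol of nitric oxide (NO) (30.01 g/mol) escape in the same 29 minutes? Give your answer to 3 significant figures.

Since effusion rate ∝ 1/√M, rate_NO/rate_H₂S = √(M_H₂S/M_NO) = √(34.08/30.01) = √1.136 = 1.066.
So the amount for NO is 112 × 1.066 = 119 mmol.

119 mmol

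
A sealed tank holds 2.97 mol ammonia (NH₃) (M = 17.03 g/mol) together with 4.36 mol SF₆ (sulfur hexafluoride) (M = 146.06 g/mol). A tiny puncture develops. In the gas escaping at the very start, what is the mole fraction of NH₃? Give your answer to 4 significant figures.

The effusion rate of species i is ∝ p_i/√M_i ∝ n_i/√M_i.
Mole fraction of NH₃ in the effusate = (n_NH₃/√M_NH₃) / (n_NH₃/√M_NH₃ + n_SF₆/√M_SF₆)
= (2.97/√17.03) / (2.97/√17.03 + 4.36/√146.06) = 0.7197/(0.7197 + 0.3608) = 0.6661.

0.6661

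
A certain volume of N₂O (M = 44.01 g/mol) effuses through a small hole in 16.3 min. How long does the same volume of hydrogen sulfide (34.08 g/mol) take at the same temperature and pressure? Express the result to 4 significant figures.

14.34 min

By Graham's law, t_H₂S/t_N₂O = √(M_H₂S/M_N₂O) = √(34.08/44.01) = √0.7744 = 0.8800.
So the time for H₂S is 16.3 × 0.8800 = 14.34 min.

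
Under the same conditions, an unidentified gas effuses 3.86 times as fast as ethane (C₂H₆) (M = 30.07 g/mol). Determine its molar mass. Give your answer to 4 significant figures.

By Graham's law, rate_X/rate_C₂H₆ = √(M_C₂H₆/M_X).
3.86 = √(30.07/M_X)
M_X = 30.07 / 3.86² = 30.07 / 14.90 = 2.018 g/mol

2.018 g/mol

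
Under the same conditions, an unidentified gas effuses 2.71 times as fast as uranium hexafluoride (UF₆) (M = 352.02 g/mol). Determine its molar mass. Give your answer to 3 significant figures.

47.9 g/mol

By Graham's law, rate_X/rate_UF₆ = √(M_UF₆/M_X).
2.71 = √(352.02/M_X)
M_X = 352.02 / 2.71² = 352.02 / 7.344 = 47.9 g/mol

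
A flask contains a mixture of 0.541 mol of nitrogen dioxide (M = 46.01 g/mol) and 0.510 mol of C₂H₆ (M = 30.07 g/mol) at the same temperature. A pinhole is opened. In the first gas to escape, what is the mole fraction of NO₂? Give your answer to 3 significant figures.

0.462

Effusion rate of each component ∝ n_i/√M_i (partial pressure × 1/√M).
So x_NO₂ in the escaping gas = (n_NO₂/√M_NO₂) / Σ(n_i/√M_i)
= (0.541/√46.01) / (0.541/√46.01 + 0.510/√30.07) = 0.07976/(0.07976 + 0.09300) = 0.462.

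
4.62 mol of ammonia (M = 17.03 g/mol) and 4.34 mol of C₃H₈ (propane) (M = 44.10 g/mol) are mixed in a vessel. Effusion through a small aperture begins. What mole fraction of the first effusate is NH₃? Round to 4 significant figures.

Effusion rate of each component ∝ n_i/√M_i (partial pressure × 1/√M).
So x_NH₃ in the escaping gas = (n_NH₃/√M_NH₃) / Σ(n_i/√M_i)
= (4.62/√17.03) / (4.62/√17.03 + 4.34/√44.10) = 1.120/(1.120 + 0.6535) = 0.6314.

0.6314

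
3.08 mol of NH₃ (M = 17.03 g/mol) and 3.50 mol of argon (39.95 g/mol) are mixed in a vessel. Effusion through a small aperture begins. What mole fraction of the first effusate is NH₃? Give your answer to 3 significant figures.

0.574

The effusion rate of species i is ∝ p_i/√M_i ∝ n_i/√M_i.
x_NH₃(eff) = (n_NH₃/√M_NH₃) / (n_NH₃/√M_NH₃ + n_Ar/√M_Ar)
= (3.08/√17.03) / (3.08/√17.03 + 3.50/√39.95) = 0.7464/(0.7464 + 0.5537) = 0.574.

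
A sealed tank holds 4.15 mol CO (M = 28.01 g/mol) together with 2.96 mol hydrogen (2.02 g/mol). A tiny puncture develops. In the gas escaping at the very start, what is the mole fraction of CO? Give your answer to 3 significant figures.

0.274

Each component's effusion rate ∝ (its partial pressure)·(1/√M) ∝ n_i/√M_i.
So x_CO in the escaping gas = (n_CO/√M_CO) / Σ(n_i/√M_i)
= (4.15/√28.01) / (4.15/√28.01 + 2.96/√2.02) = 0.7841/(0.7841 + 2.083) = 0.274.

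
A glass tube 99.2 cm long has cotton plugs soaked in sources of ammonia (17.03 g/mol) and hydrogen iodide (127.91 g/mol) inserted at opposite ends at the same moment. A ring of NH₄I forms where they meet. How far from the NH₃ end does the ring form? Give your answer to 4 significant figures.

72.68 cm

Graham's law gives d_NH₃/d_HI = rate_NH₃/rate_HI = √(M_HI/M_NH₃) = √(127.91/17.03) = 2.741.
With d_NH₃ + d_HI = 99.2 cm, d_HI = 99.2/(1 + 2.741) = 26.52 cm.
d_NH₃ = 99.2 − 26.52 = 72.68 cm.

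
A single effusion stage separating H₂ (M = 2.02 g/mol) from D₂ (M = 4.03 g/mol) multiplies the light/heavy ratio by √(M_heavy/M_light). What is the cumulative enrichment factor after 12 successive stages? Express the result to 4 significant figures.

63.06

Each stage multiplies the ratio by α = √(4.03/2.02), so after 12 stages the overall factor is α^12 = (4.03/2.02)^(12/2).
= 1.99505^6 = 63.06.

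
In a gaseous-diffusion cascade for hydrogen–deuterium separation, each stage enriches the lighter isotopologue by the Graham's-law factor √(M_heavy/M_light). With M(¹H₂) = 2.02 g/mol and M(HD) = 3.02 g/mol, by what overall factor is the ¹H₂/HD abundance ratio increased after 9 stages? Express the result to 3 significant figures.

Each stage multiplies the ratio by α = √(3.02/2.02), so after 9 stages the overall factor is α^9 = (3.02/2.02)^(9/2).
= 1.49505^(9/2) = 6.11.

6.11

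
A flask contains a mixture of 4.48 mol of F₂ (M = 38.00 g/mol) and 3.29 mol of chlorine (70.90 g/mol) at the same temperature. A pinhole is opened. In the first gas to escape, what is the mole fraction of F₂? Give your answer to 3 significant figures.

0.650

The effusion rate of species i is ∝ p_i/√M_i ∝ n_i/√M_i.
Mole fraction of F₂ in the effusate = (n_F₂/√M_F₂) / (n_F₂/√M_F₂ + n_Cl₂/√M_Cl₂)
= (4.48/√38.00) / (4.48/√38.00 + 3.29/√70.90) = 0.7268/(0.7268 + 0.3907) = 0.650.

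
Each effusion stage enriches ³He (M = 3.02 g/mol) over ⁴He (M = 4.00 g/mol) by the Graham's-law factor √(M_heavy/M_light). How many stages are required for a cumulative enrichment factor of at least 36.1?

With α = √(4.00/3.02) per stage, ln α = ½ ln(1.32450) = 0.1405.
Need α^N ≥ 36.1 ⇒ N ≥ ln(36.1) / ln α = 3.586 / 0.1405 = 25.52.
Rounding up, N = 26 stages.

26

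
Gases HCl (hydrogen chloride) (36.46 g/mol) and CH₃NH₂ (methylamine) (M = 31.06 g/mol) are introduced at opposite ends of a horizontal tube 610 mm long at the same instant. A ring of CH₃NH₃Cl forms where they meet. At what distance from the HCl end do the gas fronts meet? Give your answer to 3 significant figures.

Distances travelled in equal time are proportional to diffusion rates, so d_HCl/d_CH₃NH₂ = √(M_CH₃NH₂/M_HCl) = √(31.06/36.46) = 0.9230.
With d_HCl + d_CH₃NH₂ = 610 mm, d_CH₃NH₂ = 610/(1 + 0.9230) = 317.2 mm.
d_HCl = 610 − 317.2 = 293 mm.

293 mm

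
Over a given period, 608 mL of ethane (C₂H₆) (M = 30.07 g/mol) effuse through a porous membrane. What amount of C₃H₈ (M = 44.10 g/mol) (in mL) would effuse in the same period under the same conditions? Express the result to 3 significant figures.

502 mL

From Graham's law, rate_C₃H₈/rate_C₂H₆ = √(M_C₂H₆/M_C₃H₈) = √(30.07/44.10) = √0.6819 = 0.8257.
So the volume for C₃H₈ is 608 × 0.8257 = 502 mL.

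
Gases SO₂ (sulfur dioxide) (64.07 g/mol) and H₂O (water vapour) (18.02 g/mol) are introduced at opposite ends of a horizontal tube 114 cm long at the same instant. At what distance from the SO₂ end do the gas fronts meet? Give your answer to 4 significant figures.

The fronts meet when d_SO₂ + d_H₂O = L with d_SO₂/d_H₂O = √(M_H₂O/M_SO₂) (Graham's law). Here √(M_H₂O/M_SO₂) = √(18.02/64.07) = 0.5303.
With d_SO₂ + d_H₂O = 114 cm, d_H₂O = 114/(1 + 0.5303) = 74.49 cm.
d_SO₂ = 114 − 74.49 = 39.51 cm.

39.51 cm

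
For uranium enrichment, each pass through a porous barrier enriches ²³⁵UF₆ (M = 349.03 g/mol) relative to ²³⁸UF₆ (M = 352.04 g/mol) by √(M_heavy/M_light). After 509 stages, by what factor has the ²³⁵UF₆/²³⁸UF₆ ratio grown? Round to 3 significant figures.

Overall factor = α^509 with α = √(352.04/349.03), i.e. (352.04/349.03)^(509/2).
= 1.00862^(509/2) = 8.89.

8.89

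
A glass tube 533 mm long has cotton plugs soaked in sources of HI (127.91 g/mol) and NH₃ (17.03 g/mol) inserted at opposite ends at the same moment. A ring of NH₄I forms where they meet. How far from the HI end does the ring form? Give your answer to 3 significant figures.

Graham's law gives d_HI/d_NH₃ = rate_HI/rate_NH₃ = √(M_NH₃/M_HI) = √(17.03/127.91) = 0.3649.
With d_HI + d_NH₃ = 533 mm, d_NH₃ = 533/(1 + 0.3649) = 390.5 mm.
d_HI = 533 − 390.5 = 142 mm.

142 mm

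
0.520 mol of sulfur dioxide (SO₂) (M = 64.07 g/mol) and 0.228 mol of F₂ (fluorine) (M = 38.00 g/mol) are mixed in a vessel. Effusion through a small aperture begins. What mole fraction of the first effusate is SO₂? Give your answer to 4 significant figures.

0.6372

Each component's effusion rate ∝ (its partial pressure)·(1/√M) ∝ n_i/√M_i.
x_SO₂(eff) = (n_SO₂/√M_SO₂) / (n_SO₂/√M_SO₂ + n_F₂/√M_F₂)
= (0.520/√64.07) / (0.520/√64.07 + 0.228/√38.00) = 0.06496/(0.06496 + 0.03699) = 0.6372.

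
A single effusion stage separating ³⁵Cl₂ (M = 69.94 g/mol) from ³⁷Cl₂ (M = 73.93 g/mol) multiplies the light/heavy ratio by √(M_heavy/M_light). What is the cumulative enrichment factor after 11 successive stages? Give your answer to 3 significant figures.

Overall factor = α^11 with α = √(73.93/69.94), i.e. (73.93/69.94)^(11/2).
= 1.05705^(11/2) = 1.36.

1.36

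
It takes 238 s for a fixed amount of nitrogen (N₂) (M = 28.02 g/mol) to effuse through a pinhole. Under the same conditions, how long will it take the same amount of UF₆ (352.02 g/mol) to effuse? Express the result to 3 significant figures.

844 s

Graham's law gives t_UF₆/t_N₂ = √(M_UF₆/M_N₂) = √(352.02/28.02) = √12.56 = 3.544.
So the time for UF₆ is 238 × 3.544 = 844 s.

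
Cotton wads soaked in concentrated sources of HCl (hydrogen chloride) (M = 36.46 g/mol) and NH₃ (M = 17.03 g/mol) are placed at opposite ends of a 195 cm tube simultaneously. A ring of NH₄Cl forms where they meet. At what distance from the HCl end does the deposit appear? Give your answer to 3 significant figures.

79.2 cm

Graham's law gives d_HCl/d_NH₃ = rate_HCl/rate_NH₃ = √(M_NH₃/M_HCl) = √(17.03/36.46) = 0.6834.
With d_HCl + d_NH₃ = 195 cm, d_NH₃ = 195/(1 + 0.6834) = 115.8 cm.
d_HCl = 195 − 115.8 = 79.2 cm.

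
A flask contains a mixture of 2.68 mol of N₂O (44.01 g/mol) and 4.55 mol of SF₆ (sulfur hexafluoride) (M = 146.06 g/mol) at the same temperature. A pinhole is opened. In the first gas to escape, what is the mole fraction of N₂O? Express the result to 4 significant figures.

Each component's effusion rate ∝ (its partial pressure)·(1/√M) ∝ n_i/√M_i.
x_N₂O(eff) = (n_N₂O/√M_N₂O) / (n_N₂O/√M_N₂O + n_SF₆/√M_SF₆)
= (2.68/√44.01) / (2.68/√44.01 + 4.55/√146.06) = 0.4040/(0.4040 + 0.3765) = 0.5176.

0.5176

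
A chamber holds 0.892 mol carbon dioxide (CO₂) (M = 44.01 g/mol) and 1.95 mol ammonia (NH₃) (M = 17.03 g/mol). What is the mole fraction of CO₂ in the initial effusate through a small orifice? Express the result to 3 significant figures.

The effusion rate of species i is ∝ p_i/√M_i ∝ n_i/√M_i.
So x_CO₂ in the escaping gas = (n_CO₂/√M_CO₂) / Σ(n_i/√M_i)
= (0.892/√44.01) / (0.892/√44.01 + 1.95/√17.03) = 0.1345/(0.1345 + 0.4725) = 0.222.

0.222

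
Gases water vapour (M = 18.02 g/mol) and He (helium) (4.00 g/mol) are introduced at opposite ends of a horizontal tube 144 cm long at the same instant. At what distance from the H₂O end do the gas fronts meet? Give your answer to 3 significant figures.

46.1 cm

The fronts meet when d_H₂O + d_He = L with d_H₂O/d_He = √(M_He/M_H₂O) (Graham's law). Here √(M_He/M_H₂O) = √(4.00/18.02) = 0.4711.
With d_H₂O + d_He = 144 cm, d_He = 144/(1 + 0.4711) = 97.88 cm.
d_H₂O = 144 − 97.88 = 46.1 cm.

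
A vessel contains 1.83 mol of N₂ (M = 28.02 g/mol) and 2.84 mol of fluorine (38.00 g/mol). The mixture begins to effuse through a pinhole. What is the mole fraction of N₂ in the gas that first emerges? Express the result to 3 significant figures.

0.429

Rate_i ∝ x_i/√M_i (Graham's law weighted by mole fraction), so the effusate composition follows n_i/√M_i.
Mole fraction of N₂ in the effusate = (n_N₂/√M_N₂) / (n_N₂/√M_N₂ + n_F₂/√M_F₂)
= (1.83/√28.02) / (1.83/√28.02 + 2.84/√38.00) = 0.3457/(0.3457 + 0.4607) = 0.429.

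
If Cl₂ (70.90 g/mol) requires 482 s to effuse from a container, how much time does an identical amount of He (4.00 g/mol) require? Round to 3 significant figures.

114 s

Since effusion rate ∝ 1/√M, t_He/t_Cl₂ = √(M_He/M_Cl₂) = √(4.00/70.90) = √0.05642 = 0.2375.
So the time for He is 482 × 0.2375 = 114 s.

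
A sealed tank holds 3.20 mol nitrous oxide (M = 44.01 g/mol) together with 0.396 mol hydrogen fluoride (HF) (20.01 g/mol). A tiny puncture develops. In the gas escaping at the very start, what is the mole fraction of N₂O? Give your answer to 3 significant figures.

Rate_i ∝ x_i/√M_i (Graham's law weighted by mole fraction), so the effusate composition follows n_i/√M_i.
Mole fraction of N₂O in the effusate = (n_N₂O/√M_N₂O) / (n_N₂O/√M_N₂O + n_HF/√M_HF)
= (3.20/√44.01) / (3.20/√44.01 + 0.396/√20.01) = 0.4824/(0.4824 + 0.08853) = 0.845.

0.845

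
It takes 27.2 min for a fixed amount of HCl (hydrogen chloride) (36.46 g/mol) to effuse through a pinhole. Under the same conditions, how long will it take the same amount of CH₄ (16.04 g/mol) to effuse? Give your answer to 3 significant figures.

Since effusion rate ∝ 1/√M, t_CH₄/t_HCl = √(M_CH₄/M_HCl) = √(16.04/36.46) = √0.4399 = 0.6633.
So the time for CH₄ is 27.2 × 0.6633 = 18.0 min.

18.0 min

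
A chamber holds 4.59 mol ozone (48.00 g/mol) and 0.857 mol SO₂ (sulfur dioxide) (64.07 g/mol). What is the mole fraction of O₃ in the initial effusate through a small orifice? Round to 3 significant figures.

0.861

Each component's effusion rate ∝ (its partial pressure)·(1/√M) ∝ n_i/√M_i.
x_O₃(eff) = (n_O₃/√M_O₃) / (n_O₃/√M_O₃ + n_SO₂/√M_SO₂)
= (4.59/√48.00) / (4.59/√48.00 + 0.857/√64.07) = 0.6625/(0.6625 + 0.1071) = 0.861.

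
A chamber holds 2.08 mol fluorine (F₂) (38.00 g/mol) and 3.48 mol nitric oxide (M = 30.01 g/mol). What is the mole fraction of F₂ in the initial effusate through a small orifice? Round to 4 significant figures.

0.3469

Effusion rate of each component ∝ n_i/√M_i (partial pressure × 1/√M).
Mole fraction of F₂ in the effusate = (n_F₂/√M_F₂) / (n_F₂/√M_F₂ + n_NO/√M_NO)
= (2.08/√38.00) / (2.08/√38.00 + 3.48/√30.01) = 0.3374/(0.3374 + 0.6353) = 0.3469.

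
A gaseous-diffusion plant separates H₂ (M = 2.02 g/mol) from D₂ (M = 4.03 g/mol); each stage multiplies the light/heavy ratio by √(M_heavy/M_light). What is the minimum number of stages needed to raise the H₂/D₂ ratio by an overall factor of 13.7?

Single-stage factor α = √(4.03/2.02), so ln α = ½ ln(1.99505) = 0.3453.
Need α^N ≥ 13.7 ⇒ N ≥ ln(13.7) / ln α = 2.617 / 0.3453 = 7.58.
So at least 8 stages are needed.

8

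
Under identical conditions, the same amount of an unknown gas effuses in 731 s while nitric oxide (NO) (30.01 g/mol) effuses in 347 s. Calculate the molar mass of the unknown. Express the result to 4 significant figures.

133.2 g/mol

Since effusion rate ∝ 1/√M, t_X/t_NO = √(M_X/M_NO).
731/347 = 2.107 = √(M_X/30.01)
M_X = 30.01 × 2.107² = 30.01 × 4.438 = 133.2 g/mol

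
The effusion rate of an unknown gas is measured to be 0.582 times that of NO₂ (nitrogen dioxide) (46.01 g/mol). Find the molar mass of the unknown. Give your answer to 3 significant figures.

By Graham's law, rate_X/rate_NO₂ = √(M_NO₂/M_X).
0.582 = √(46.01/M_X)
M_X = 46.01 / 0.582² = 46.01 / 0.3387 = 136 g/mol

136 g/mol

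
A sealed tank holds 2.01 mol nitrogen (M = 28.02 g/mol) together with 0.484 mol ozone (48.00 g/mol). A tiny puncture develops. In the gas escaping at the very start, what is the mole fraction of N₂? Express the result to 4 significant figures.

Effusion rate of each component ∝ n_i/√M_i (partial pressure × 1/√M).
Mole fraction of N₂ in the effusate = (n_N₂/√M_N₂) / (n_N₂/√M_N₂ + n_O₃/√M_O₃)
= (2.01/√28.02) / (2.01/√28.02 + 0.484/√48.00) = 0.3797/(0.3797 + 0.06986) = 0.8446.

0.8446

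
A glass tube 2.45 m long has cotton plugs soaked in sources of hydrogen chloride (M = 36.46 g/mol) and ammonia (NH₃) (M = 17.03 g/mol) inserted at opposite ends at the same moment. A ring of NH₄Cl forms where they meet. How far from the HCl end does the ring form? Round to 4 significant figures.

The fronts meet when d_HCl + d_NH₃ = L with d_HCl/d_NH₃ = √(M_NH₃/M_HCl) (Graham's law). Here √(M_NH₃/M_HCl) = √(17.03/36.46) = 0.6834.
With d_HCl + d_NH₃ = 2.45 m, d_NH₃ = 2.45/(1 + 0.6834) = 1.455 m.
d_HCl = 2.45 − 1.455 = 0.9946 m.

0.9946 m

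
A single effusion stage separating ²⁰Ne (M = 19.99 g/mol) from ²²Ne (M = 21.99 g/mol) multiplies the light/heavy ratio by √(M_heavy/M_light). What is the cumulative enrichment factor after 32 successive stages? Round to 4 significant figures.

4.598

Each stage multiplies the ratio by α = √(21.99/19.99), so after 32 stages the overall factor is α^32 = (21.99/19.99)^(32/2).
= 1.10005^16 = 4.598.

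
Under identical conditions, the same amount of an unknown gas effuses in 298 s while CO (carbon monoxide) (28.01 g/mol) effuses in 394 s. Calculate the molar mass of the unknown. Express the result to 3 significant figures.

16.0 g/mol

Using Graham's law: t_X/t_CO = √(M_X/M_CO).
298/394 = 0.7563 = √(M_X/28.01)
M_X = 28.01 × 0.7563² = 28.01 × 0.5721 = 16.0 g/mol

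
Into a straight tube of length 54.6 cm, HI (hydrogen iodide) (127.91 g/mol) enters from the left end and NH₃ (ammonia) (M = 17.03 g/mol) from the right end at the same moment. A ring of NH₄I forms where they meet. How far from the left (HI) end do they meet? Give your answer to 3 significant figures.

14.6 cm

Graham's law gives d_HI/d_NH₃ = rate_HI/rate_NH₃ = √(M_NH₃/M_HI) = √(17.03/127.91) = 0.3649.
With d_HI + d_NH₃ = 54.6 cm, d_NH₃ = 54.6/(1 + 0.3649) = 40.00 cm.
d_HI = 54.6 − 40.00 = 14.6 cm.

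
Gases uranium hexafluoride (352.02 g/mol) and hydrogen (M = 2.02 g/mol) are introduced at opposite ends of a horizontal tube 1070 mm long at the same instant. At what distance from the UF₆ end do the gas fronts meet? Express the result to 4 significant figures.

The fronts meet when d_UF₆ + d_H₂ = L with d_UF₆/d_H₂ = √(M_H₂/M_UF₆) (Graham's law). Here √(M_H₂/M_UF₆) = √(2.02/352.02) = 0.07575.
With d_UF₆ + d_H₂ = 1070 mm, d_H₂ = 1070/(1 + 0.07575) = 994.7 mm.
d_UF₆ = 1070 − 994.7 = 75.35 mm.

75.35 mm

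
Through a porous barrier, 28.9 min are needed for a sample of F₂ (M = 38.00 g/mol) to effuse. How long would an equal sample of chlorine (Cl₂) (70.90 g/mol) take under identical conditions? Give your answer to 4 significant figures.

By Graham's law, t_Cl₂/t_F₂ = √(M_Cl₂/M_F₂) = √(70.90/38.00) = √1.866 = 1.366.
So the time for Cl₂ is 28.9 × 1.366 = 39.48 min.

39.48 min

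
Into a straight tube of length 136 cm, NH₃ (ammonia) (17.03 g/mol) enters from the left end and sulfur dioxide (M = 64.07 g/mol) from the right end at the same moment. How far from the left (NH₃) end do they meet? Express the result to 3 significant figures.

89.7 cm

The fronts meet when d_NH₃ + d_SO₂ = L with d_NH₃/d_SO₂ = √(M_SO₂/M_NH₃) (Graham's law). Here √(M_SO₂/M_NH₃) = √(64.07/17.03) = 1.940.
With d_NH₃ + d_SO₂ = 136 cm, d_SO₂ = 136/(1 + 1.940) = 46.26 cm.
d_NH₃ = 136 − 46.26 = 89.7 cm.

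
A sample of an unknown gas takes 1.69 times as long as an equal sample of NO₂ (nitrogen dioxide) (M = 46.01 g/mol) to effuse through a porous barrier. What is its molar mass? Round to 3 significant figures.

From Graham's law, t_X/t_NO₂ = √(M_X/M_NO₂).
1.69 = √(M_X/46.01)
M_X = 46.01 × 1.69² = 46.01 × 2.856 = 131 g/mol

131 g/mol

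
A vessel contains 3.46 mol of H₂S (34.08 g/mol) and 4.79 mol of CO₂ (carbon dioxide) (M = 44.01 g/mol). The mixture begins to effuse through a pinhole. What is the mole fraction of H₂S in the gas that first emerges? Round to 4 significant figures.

0.4508

The effusion rate of species i is ∝ p_i/√M_i ∝ n_i/√M_i.
x_H₂S(eff) = (n_H₂S/√M_H₂S) / (n_H₂S/√M_H₂S + n_CO₂/√M_CO₂)
= (3.46/√34.08) / (3.46/√34.08 + 4.79/√44.01) = 0.5927/(0.5927 + 0.7220) = 0.4508.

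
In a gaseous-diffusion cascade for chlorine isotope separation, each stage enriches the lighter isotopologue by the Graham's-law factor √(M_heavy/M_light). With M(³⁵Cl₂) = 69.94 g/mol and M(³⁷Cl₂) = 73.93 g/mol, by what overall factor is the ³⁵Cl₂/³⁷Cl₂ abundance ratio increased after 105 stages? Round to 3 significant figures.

Each stage multiplies the ratio by α = √(73.93/69.94), so after 105 stages the overall factor is α^105 = (73.93/69.94)^(105/2).
= 1.05705^(105/2) = 18.4.

18.4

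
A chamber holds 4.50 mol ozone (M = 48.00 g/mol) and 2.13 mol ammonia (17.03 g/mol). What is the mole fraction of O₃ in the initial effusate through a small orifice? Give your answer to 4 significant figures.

0.5572

Each component's effusion rate ∝ (its partial pressure)·(1/√M) ∝ n_i/√M_i.
So x_O₃ in the escaping gas = (n_O₃/√M_O₃) / Σ(n_i/√M_i)
= (4.50/√48.00) / (4.50/√48.00 + 2.13/√17.03) = 0.6495/(0.6495 + 0.5161) = 0.5572.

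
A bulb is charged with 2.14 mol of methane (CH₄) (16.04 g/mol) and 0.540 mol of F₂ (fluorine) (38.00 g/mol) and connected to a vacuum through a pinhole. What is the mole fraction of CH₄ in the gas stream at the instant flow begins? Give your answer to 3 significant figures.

0.859

Rate_i ∝ x_i/√M_i (Graham's law weighted by mole fraction), so the effusate composition follows n_i/√M_i.
x_CH₄(eff) = (n_CH₄/√M_CH₄) / (n_CH₄/√M_CH₄ + n_F₂/√M_F₂)
= (2.14/√16.04) / (2.14/√16.04 + 0.540/√38.00) = 0.5343/(0.5343 + 0.08760) = 0.859.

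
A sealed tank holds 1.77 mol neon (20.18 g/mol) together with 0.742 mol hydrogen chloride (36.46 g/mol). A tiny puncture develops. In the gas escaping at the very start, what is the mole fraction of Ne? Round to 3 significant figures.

0.762

Effusion rate of each component ∝ n_i/√M_i (partial pressure × 1/√M).
x_Ne(eff) = (n_Ne/√M_Ne) / (n_Ne/√M_Ne + n_HCl/√M_HCl)
= (1.77/√20.18) / (1.77/√20.18 + 0.742/√36.46) = 0.3940/(0.3940 + 0.1229) = 0.762.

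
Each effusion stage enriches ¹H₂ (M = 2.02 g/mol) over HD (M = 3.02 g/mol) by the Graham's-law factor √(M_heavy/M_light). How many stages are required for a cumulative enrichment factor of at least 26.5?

17

Single-stage factor α = √(3.02/2.02), so ln α = ½ ln(1.49505) = 0.2011.
Need α^N ≥ 26.5 ⇒ N ≥ ln(26.5) / ln α = 3.277 / 0.2011 = 16.30.
Rounding up, N = 17 stages.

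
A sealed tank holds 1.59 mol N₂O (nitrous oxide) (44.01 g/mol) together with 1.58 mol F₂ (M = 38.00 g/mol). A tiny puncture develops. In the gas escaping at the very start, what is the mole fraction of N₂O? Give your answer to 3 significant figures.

Each component's effusion rate ∝ (its partial pressure)·(1/√M) ∝ n_i/√M_i.
x_N₂O(eff) = (n_N₂O/√M_N₂O) / (n_N₂O/√M_N₂O + n_F₂/√M_F₂)
= (1.59/√44.01) / (1.59/√44.01 + 1.58/√38.00) = 0.2397/(0.2397 + 0.2563) = 0.483.

0.483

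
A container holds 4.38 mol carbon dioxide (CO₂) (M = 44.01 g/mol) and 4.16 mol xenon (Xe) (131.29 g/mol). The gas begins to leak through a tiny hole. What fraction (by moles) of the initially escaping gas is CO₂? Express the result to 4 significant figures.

Each component's effusion rate ∝ (its partial pressure)·(1/√M) ∝ n_i/√M_i.
So x_CO₂ in the escaping gas = (n_CO₂/√M_CO₂) / Σ(n_i/√M_i)
= (4.38/√44.01) / (4.38/√44.01 + 4.16/√131.29) = 0.6602/(0.6602 + 0.3631) = 0.6452.

0.6452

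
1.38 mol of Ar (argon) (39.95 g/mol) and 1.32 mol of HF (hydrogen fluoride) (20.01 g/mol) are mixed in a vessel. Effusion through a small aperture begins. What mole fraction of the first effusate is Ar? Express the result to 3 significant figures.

The effusion rate of species i is ∝ p_i/√M_i ∝ n_i/√M_i.
x_Ar(eff) = (n_Ar/√M_Ar) / (n_Ar/√M_Ar + n_HF/√M_HF)
= (1.38/√39.95) / (1.38/√39.95 + 1.32/√20.01) = 0.2183/(0.2183 + 0.2951) = 0.425.

0.425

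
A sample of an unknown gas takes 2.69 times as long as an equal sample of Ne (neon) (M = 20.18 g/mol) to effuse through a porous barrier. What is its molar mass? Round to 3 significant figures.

146 g/mol

Since effusion rate ∝ 1/√M, t_X/t_Ne = √(M_X/M_Ne).
2.69 = √(M_X/20.18)
M_X = 20.18 × 2.69² = 20.18 × 7.236 = 146 g/mol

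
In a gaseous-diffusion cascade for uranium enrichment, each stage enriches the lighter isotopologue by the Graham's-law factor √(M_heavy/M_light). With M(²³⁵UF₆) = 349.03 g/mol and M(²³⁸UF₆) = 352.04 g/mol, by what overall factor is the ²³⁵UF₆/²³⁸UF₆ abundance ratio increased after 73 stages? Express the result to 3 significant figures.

The single-stage factor is √(M_heavy/M_light), so 73 stages give [√(352.04/349.03)]^73 = (352.04/349.03)^(73/2).
= 1.00862^(73/2) = 1.37.

1.37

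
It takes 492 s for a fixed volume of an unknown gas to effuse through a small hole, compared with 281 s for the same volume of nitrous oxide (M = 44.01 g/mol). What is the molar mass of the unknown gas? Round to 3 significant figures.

135 g/mol

By Graham's law, t_X/t_N₂O = √(M_X/M_N₂O).
492/281 = 1.751 = √(M_X/44.01)
M_X = 44.01 × 1.751² = 44.01 × 3.066 = 135 g/mol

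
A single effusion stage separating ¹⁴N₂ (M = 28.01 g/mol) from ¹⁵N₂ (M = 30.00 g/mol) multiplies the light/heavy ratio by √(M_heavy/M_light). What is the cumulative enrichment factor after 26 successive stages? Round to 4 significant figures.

Each stage multiplies the ratio by α = √(30.00/28.01), so after 26 stages the overall factor is α^26 = (30.00/28.01)^(26/2).
= 1.07105^13 = 2.441.

2.441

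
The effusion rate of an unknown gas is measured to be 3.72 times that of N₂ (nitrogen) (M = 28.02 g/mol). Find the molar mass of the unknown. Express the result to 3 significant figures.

By Graham's law, rate_X/rate_N₂ = √(M_N₂/M_X).
3.72 = √(28.02/M_X)
M_X = 28.02 / 3.72² = 28.02 / 13.84 = 2.02 g/mol

2.02 g/mol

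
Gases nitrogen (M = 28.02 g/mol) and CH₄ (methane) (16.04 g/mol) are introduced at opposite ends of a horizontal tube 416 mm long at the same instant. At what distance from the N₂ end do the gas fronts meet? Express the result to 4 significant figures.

Graham's law gives d_N₂/d_CH₄ = rate_N₂/rate_CH₄ = √(M_CH₄/M_N₂) = √(16.04/28.02) = 0.7566.
With d_N₂ + d_CH₄ = 416 mm, d_CH₄ = 416/(1 + 0.7566) = 236.8 mm.
d_N₂ = 416 − 236.8 = 179.2 mm.

179.2 mm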